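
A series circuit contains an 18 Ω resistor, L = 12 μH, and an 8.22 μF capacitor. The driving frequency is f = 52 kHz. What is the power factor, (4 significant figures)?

ω = 2πf = 326700 rad/s
X_L = ωL = 3.921 Ω
X_C = 1/(ωC) = 0.3723 Ω
Net reactance X = X_L − X_C = 3.548 Ω
Z = 18.00 + j3.548 Ω
|Z| = √(18.00² + 3.548²) = 18.35 Ω
∠Z = arctan(3.548/18.00) = 11.15°
cos φ = cos(11.15°) = 0.9811

0.9811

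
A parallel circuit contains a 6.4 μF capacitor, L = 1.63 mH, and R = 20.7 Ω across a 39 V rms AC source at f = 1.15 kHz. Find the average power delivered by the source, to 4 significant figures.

ω = 2πf = 7226 rad/s
X_L = ωL = 11.78 Ω
X_C = 1/(ωC) = 21.62 Ω
Parallel: admittances add. Y = 1/R + 1/(jωL) + jωC
Y = (0.04831 − j0.03866) S
|Y| = 0.06187 S → |Z| = 1/|Y| = 16.16 Ω, ∠Z = −∠Y = 38.67°
I = V/|Z| = 2.413 A
P = VI cos φ = 39 × 2.413 × cos(38.67°) = 73.48 W

73.48 W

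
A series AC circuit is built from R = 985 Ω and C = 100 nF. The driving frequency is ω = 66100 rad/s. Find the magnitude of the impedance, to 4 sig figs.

X_C = 1/(ωC) = 151.3 Ω
Z = 985.0 − j151.3 Ω
|Z| = √(985.0² + 151.3²) = 996.6 Ω

996.6 Ω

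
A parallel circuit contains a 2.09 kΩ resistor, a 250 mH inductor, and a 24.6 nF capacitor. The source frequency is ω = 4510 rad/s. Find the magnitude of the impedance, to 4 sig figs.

1097 Ω

X_L = ωL = 1128 Ω
X_C = 1/(ωC) = 9013 Ω
Parallel: admittances add. Y = 1/R + 1/(jωL) + jωC
Y = (0.0004785 − j0.0007760) S
|Y| = 0.0009116 S → |Z| = 1/|Y| = 1097 Ω, ∠Z = −∠Y = 58.34°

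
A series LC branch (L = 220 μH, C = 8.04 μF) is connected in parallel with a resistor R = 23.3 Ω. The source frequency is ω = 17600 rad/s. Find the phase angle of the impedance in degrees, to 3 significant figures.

-82.2°

X_L = ωL = 3.87 Ω
X_C = 1/(ωC) = 7.07 Ω
Branch 1: Z₁ = R = 23.3 Ω
Branch 2 (series LC): Z₂ = j(X_L − X_C) = −j3.19 Ω
Parallel: Z = Z₁Z₂/(Z₁+Z₂), |Z| = 3.17 Ω, ∠Z = -82.2°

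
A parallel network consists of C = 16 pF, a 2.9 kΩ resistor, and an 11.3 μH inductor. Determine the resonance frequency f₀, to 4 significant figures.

ω₀ = 1/√(LC) = 1/√(1.13e-05 × 1.6e-11) = 7.437e+07 rad/s
f₀ = ω₀/(2π) = 11.84 MHz

11.84 MHz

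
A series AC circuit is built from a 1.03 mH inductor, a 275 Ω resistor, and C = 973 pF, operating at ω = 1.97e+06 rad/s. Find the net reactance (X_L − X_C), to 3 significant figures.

X_L = ωL = 2030 Ω
X_C = 1/(ωC) = 522 Ω
X = 2030 − 522 = 1510 Ω

1510 Ω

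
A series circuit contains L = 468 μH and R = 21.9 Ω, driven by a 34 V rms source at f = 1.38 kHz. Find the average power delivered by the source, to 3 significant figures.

ω = 2πf = 8671 rad/s
X_L = ωL = 4.06 Ω
Z = 21.9 + j4.06 Ω
|Z| = √(21.9² + 4.06²) = 22.3 Ω
∠Z = arctan(4.06/21.9) = 10.5°
I = V/|Z| = 1.53 A
P = VI cos φ = 34 × 1.53 × cos(10.5°) = 51.0 W

51.0 W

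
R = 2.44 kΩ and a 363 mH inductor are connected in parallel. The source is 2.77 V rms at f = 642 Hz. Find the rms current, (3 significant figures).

ω = 2πf = 4034 rad/s
X_L = ωL = 1460 Ω
Parallel: admittances add. Y = 1/R + 1/(jωL)
Y = (0.000410 − j0.000683) S
|Y| = 0.000796 S → |Z| = 1/|Y| = 1260 Ω, ∠Z = −∠Y = 59.0°
I = V/|Z| = 2.77/1260 = 2.21 mA

2.21 mA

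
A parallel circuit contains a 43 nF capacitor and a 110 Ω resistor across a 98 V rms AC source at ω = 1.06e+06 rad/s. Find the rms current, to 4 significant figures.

X_C = 1/(ωC) = 21.94 Ω
Parallel: admittances add. Y = 1/R + jωC
Y = (0.009091 + j0.04558) S
|Y| = 0.04648 S → |Z| = 1/|Y| = 21.52 Ω, ∠Z = −∠Y = -78.72°
I = V/|Z| = 98/21.52 = 4.555 A

4.555 A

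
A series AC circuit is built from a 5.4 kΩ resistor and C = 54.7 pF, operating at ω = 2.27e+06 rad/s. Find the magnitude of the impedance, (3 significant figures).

X_C = 1/(ωC) = 8050 Ω
Z = 5400 − j8050 Ω
|Z| = √(5400² + 8050²) = 9700 Ω

9700 Ω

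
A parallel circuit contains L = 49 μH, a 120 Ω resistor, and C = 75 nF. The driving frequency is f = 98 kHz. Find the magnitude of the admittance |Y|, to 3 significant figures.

ω = 2πf = 615800 rad/s
X_L = ωL = 30.2 Ω
X_C = 1/(ωC) = 21.7 Ω
Parallel: admittances add. Y = 1/R + 1/(jωL) + jωC
Y = (0.00833 + j0.0130) S
|Y| = 0.0155 S → |Z| = 1/|Y| = 64.6 Ω, ∠Z = −∠Y = -57.4°

15.5 mS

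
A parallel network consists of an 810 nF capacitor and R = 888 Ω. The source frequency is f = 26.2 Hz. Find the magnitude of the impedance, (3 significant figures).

ω = 2πf = 164.6 rad/s
X_C = 1/(ωC) = 7500 Ω
Parallel: admittances add. Y = 1/R + jωC
Y = (0.00113 + j0.000133) S
|Y| = 0.00113 S → |Z| = 1/|Y| = 882 Ω, ∠Z = −∠Y = -6.75°

882 Ω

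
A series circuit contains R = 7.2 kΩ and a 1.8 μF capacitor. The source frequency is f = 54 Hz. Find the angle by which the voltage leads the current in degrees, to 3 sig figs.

ω = 2πf = 339.3 rad/s
X_C = 1/(ωC) = 1640 Ω
Z = 7200 − j1640 Ω
|Z| = √(7200² + 1640²) = 7380 Ω
∠Z = arctan(-1640/7200) = -12.8°

-12.8°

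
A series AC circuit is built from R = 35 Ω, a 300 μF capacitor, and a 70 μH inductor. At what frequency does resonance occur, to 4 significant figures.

1.098 kHz

ω₀ = 1/√(LC) = 1/√(7e-05 × 0.0003) = 6901 rad/s
f₀ = ω₀/(2π) = 1.098 kHz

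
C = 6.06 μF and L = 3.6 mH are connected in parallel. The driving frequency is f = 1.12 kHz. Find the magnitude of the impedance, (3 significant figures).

315 Ω

ω = 2πf = 7037 rad/s
X_L = ωL = 25.3 Ω
X_C = 1/(ωC) = 23.4 Ω
Parallel: admittances add. Y = 1/(jωL) + jωC
Y = (0 + j0.00317) S
|Y| = 0.00317 S → |Z| = 1/|Y| = 315 Ω, ∠Z = −∠Y = -90.0°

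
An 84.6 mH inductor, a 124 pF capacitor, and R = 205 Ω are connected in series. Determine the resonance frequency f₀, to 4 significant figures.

49.14 kHz

ω₀ = 1/√(LC) = 1/√(0.0846 × 1.24e-10) = 308700 rad/s
f₀ = ω₀/(2π) = 49.14 kHz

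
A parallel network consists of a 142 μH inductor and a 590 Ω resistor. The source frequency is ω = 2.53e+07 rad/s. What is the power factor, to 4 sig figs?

X_L = ωL = 3593 Ω
Parallel: admittances add. Y = 1/R + 1/(jωL)
Y = (0.001695 − j0.0002783) S
|Y| = 0.001718 S → |Z| = 1/|Y| = 582.2 Ω, ∠Z = −∠Y = 9.326°
cos φ = cos(9.326°) = 0.9868

0.9868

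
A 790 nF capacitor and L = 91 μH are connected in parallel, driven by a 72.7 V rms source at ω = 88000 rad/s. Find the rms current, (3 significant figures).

4.02 A

X_L = ωL = 8.01 Ω
X_C = 1/(ωC) = 14.4 Ω
Parallel: admittances add. Y = 1/(jωL) + jωC
Y = (0 − j0.0554) S
|Y| = 0.0554 S → |Z| = 1/|Y| = 18.1 Ω, ∠Z = −∠Y = 90.0°
I = V/|Z| = 72.7/18.1 = 4.02 A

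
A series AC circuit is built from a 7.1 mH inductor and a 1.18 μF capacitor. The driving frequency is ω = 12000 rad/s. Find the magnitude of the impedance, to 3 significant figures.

X_L = ωL = 85.2 Ω
X_C = 1/(ωC) = 70.6 Ω
Net reactance X = X_L − X_C = 14.6 Ω
Z = j14.6 Ω
|Z| = √(0² + 14.6²) = 14.6 Ω

14.6 Ω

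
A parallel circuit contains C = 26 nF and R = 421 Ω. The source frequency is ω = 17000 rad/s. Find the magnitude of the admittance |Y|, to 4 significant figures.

2.416 mS

X_C = 1/(ωC) = 2262 Ω
Parallel: admittances add. Y = 1/R + jωC
Y = (0.002375 + j0.0004420) S
|Y| = 0.002416 S → |Z| = 1/|Y| = 413.9 Ω, ∠Z = −∠Y = -10.54°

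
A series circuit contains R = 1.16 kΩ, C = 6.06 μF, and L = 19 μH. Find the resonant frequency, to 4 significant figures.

ω₀ = 1/√(LC) = 1/√(1.9e-05 × 6.06e-06) = 93190 rad/s
f₀ = ω₀/(2π) = 14.83 kHz

14.83 kHz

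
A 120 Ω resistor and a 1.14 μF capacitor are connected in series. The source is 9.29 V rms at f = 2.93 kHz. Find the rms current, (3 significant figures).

ω = 2πf = 18410 rad/s
X_C = 1/(ωC) = 47.6 Ω
Z = 120 − j47.6 Ω
|Z| = √(120² + 47.6²) = 129 Ω
I = V/|Z| = 9.29/129 = 72.0 mA

72.0 mA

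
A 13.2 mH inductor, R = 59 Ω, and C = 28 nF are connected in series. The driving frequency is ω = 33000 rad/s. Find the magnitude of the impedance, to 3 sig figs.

X_L = ωL = 436 Ω
X_C = 1/(ωC) = 1080 Ω
Net reactance X = X_L − X_C = -647 Ω
Z = 59.0 − j647 Ω
|Z| = √(59.0² + 647²) = 649 Ω

649 Ω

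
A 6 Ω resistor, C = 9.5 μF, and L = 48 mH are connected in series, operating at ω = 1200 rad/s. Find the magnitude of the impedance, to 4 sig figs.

X_L = ωL = 57.60 Ω
X_C = 1/(ωC) = 87.72 Ω
Net reactance X = X_L − X_C = -30.12 Ω
Z = 6.000 − j30.12 Ω
|Z| = √(6.000² + 30.12²) = 30.71 Ω

30.71 Ω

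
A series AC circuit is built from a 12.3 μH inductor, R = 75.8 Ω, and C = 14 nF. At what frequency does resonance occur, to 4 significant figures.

383.5 kHz

ω₀ = 1/√(LC) = 1/√(1.23e-05 × 1.4e-08) = 2.41e+06 rad/s
f₀ = ω₀/(2π) = 383.5 kHz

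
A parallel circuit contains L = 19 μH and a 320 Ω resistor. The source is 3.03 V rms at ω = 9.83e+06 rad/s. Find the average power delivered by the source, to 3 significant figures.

28.7 mW

X_L = ωL = 187 Ω
Parallel: admittances add. Y = 1/R + 1/(jωL)
Y = (0.00313 − j0.00535) S
|Y| = 0.00620 S → |Z| = 1/|Y| = 161 Ω, ∠Z = −∠Y = 59.7°
I = V/|Z| = 18.8 mA
P = VI cos φ = 3.03 × 0.0188 × cos(59.7°) = 28.7 mW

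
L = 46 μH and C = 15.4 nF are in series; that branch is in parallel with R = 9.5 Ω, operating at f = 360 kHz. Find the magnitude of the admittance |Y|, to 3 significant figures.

106 mS

ω = 2πf = 2.262e+06 rad/s
X_L = ωL = 104 Ω
X_C = 1/(ωC) = 28.7 Ω
Branch 1: Z₁ = R = 9.50 Ω
Branch 2 (series LC): Z₂ = j(X_L − X_C) = j75.3 Ω
Parallel: Z = Z₁Z₂/(Z₁+Z₂), |Z| = 9.43 Ω, ∠Z = 7.19°
|Y| = 1/|Z| = 106 mS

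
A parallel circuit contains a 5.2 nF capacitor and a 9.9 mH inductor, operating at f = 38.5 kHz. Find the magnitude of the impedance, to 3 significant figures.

1190 Ω

ω = 2πf = 241900 rad/s
X_L = ωL = 2390 Ω
X_C = 1/(ωC) = 795 Ω
Parallel: admittances add. Y = 1/(jωL) + jωC
Y = (0 + j0.000840) S
|Y| = 0.000840 S → |Z| = 1/|Y| = 1190 Ω, ∠Z = −∠Y = -90.0°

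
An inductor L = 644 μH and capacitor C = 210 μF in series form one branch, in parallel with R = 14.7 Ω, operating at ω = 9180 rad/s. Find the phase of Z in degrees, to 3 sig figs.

69.9°

X_L = ωL = 5.91 Ω
X_C = 1/(ωC) = 0.519 Ω
Branch 1: Z₁ = R = 14.7 Ω
Branch 2 (series LC): Z₂ = j(X_L − X_C) = j5.39 Ω
Parallel: Z = Z₁Z₂/(Z₁+Z₂), |Z| = 5.06 Ω, ∠Z = 69.9°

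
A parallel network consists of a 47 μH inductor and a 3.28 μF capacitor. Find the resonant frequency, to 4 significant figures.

ω₀ = 1/√(LC) = 1/√(4.7e-05 × 3.28e-06) = 80540 rad/s
f₀ = ω₀/(2π) = 12.82 kHz

12.82 kHz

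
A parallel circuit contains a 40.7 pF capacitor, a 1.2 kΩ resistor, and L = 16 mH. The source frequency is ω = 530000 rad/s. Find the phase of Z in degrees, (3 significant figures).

6.60°

X_L = ωL = 8480 Ω
X_C = 1/(ωC) = 46400 Ω
Parallel: admittances add. Y = 1/R + 1/(jωL) + jωC
Y = (0.000833 − j9.64e-05) S
|Y| = 0.000839 S → |Z| = 1/|Y| = 1190 Ω, ∠Z = −∠Y = 6.60°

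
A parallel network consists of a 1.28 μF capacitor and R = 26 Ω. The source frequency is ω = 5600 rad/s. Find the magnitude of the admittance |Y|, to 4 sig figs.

X_C = 1/(ωC) = 139.5 Ω
Parallel: admittances add. Y = 1/R + jωC
Y = (0.03846 + j0.007168) S
|Y| = 0.03912 S → |Z| = 1/|Y| = 25.56 Ω, ∠Z = −∠Y = -10.56°

39.12 mS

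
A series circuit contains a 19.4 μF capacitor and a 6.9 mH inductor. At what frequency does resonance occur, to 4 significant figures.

435.0 Hz

ω₀ = 1/√(LC) = 1/√(0.0069 × 1.94e-05) = 2733 rad/s
f₀ = ω₀/(2π) = 435.0 Hz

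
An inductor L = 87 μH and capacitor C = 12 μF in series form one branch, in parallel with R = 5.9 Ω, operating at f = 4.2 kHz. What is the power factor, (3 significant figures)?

0.145

ω = 2πf = 26390 rad/s
X_L = ωL = 2.30 Ω
X_C = 1/(ωC) = 3.16 Ω
Branch 1: Z₁ = R = 5.90 Ω
Branch 2 (series LC): Z₂ = j(X_L − X_C) = −j0.862 Ω
Parallel: Z = Z₁Z₂/(Z₁+Z₂), |Z| = 0.853 Ω, ∠Z = -81.7°
cos φ = cos(-81.7°) = 0.145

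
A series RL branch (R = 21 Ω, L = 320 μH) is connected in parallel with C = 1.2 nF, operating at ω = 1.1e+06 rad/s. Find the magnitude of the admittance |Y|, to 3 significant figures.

X_L = ωL = 352 Ω
X_C = 1/(ωC) = 758 Ω
Branch 1 (R+jX_L): Z₁ = 21.0 + j352 Ω, |Z₁| = 353 Ω
Branch 2 (−jX_C): Z₂ = −j758 Ω
Parallel: Z = Z₁Z₂/(Z₁+Z₂), |Z| = 658 Ω, ∠Z = 83.6°
|Y| = 1/|Z| = 1.52 mS

1.52 mS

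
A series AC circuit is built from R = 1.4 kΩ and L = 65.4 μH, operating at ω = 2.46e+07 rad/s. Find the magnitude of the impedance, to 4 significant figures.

2133 Ω

X_L = ωL = 1609 Ω
Z = 1400 + j1609 Ω
|Z| = √(1400² + 1609²) = 2133 Ω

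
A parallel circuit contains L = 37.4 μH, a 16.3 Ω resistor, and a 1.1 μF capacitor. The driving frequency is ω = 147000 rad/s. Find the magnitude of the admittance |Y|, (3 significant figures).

X_L = ωL = 5.50 Ω
X_C = 1/(ωC) = 6.18 Ω
Parallel: admittances add. Y = 1/R + 1/(jωL) + jωC
Y = (0.0613 − j0.0202) S
|Y| = 0.0646 S → |Z| = 1/|Y| = 15.5 Ω, ∠Z = −∠Y = 18.2°

64.6 mS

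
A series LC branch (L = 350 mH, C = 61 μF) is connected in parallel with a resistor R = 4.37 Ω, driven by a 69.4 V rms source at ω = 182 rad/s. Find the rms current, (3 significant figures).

16.1 A

X_L = ωL = 63.7 Ω
X_C = 1/(ωC) = 90.1 Ω
Branch 1: Z₁ = R = 4.37 Ω
Branch 2 (series LC): Z₂ = j(X_L − X_C) = −j26.4 Ω
Parallel: Z = Z₁Z₂/(Z₁+Z₂), |Z| = 4.31 Ω, ∠Z = -9.41°
I = V/|Z| = 69.4/4.31 = 16.1 A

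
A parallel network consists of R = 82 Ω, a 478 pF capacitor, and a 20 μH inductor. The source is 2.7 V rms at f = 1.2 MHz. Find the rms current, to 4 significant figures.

ω = 2πf = 7.54e+06 rad/s
X_L = ωL = 150.8 Ω
X_C = 1/(ωC) = 277.5 Ω
Parallel: admittances add. Y = 1/R + 1/(jωL) + jωC
Y = (0.01220 − j0.003027) S
|Y| = 0.01257 S → |Z| = 1/|Y| = 79.58 Ω, ∠Z = −∠Y = 13.94°
I = V/|Z| = 2.7/79.58 = 33.93 mA

33.93 mA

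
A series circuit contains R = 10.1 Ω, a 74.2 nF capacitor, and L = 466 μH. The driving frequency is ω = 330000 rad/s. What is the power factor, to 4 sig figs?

0.08907

X_L = ωL = 153.8 Ω
X_C = 1/(ωC) = 40.84 Ω
Net reactance X = X_L − X_C = 112.9 Ω
Z = 10.10 + j112.9 Ω
|Z| = √(10.10² + 112.9²) = 113.4 Ω
∠Z = arctan(112.9/10.10) = 84.89°
cos φ = cos(84.89°) = 0.08907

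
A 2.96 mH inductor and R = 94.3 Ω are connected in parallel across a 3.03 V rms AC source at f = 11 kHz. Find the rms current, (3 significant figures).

35.4 mA

ω = 2πf = 69120 rad/s
X_L = ωL = 205 Ω
Parallel: admittances add. Y = 1/R + 1/(jωL)
Y = (0.0106 − j0.00489) S
|Y| = 0.0117 S → |Z| = 1/|Y| = 85.6 Ω, ∠Z = −∠Y = 24.7°
I = V/|Z| = 3.03/85.6 = 35.4 mA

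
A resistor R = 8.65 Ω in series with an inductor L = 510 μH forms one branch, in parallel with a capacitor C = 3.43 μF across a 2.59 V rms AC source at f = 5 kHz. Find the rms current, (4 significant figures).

ω = 2πf = 31420 rad/s
X_L = ωL = 16.02 Ω
X_C = 1/(ωC) = 9.280 Ω
Branch 1 (R+jX_L): Z₁ = 8.650 + j16.02 Ω, |Z₁| = 18.21 Ω
Branch 2 (−jX_C): Z₂ = −j9.280 Ω
Parallel: Z = Z₁Z₂/(Z₁+Z₂), |Z| = 15.41 Ω, ∠Z = -66.30°
I = V/|Z| = 2.59/15.41 = 168.1 mA

168.1 mA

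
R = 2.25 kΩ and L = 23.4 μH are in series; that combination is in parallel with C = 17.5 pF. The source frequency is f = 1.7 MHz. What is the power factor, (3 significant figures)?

0.954

ω = 2πf = 1.068e+07 rad/s
X_L = ωL = 250 Ω
X_C = 1/(ωC) = 5350 Ω
Branch 1 (R+jX_L): Z₁ = 2250 + j250 Ω, |Z₁| = 2260 Ω
Branch 2 (−jX_C): Z₂ = −j5350 Ω
Parallel: Z = Z₁Z₂/(Z₁+Z₂), |Z| = 2170 Ω, ∠Z = -17.5°
cos φ = cos(-17.5°) = 0.954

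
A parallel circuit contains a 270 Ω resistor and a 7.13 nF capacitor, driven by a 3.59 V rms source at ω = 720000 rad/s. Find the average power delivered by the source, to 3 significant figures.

X_C = 1/(ωC) = 195 Ω
Parallel: admittances add. Y = 1/R + jωC
Y = (0.00370 + j0.00513) S
|Y| = 0.00633 S → |Z| = 1/|Y| = 158 Ω, ∠Z = −∠Y = -54.2°
I = V/|Z| = 22.7 mA
P = VI cos φ = 3.59 × 0.0227 × cos(-54.2°) = 47.7 mW

47.7 mW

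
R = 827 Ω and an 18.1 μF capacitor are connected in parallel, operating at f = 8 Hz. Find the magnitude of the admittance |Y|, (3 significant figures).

1.51 mS

ω = 2πf = 50.27 rad/s
X_C = 1/(ωC) = 1100 Ω
Parallel: admittances add. Y = 1/R + jωC
Y = (0.00121 + j0.000910) S
|Y| = 0.00151 S → |Z| = 1/|Y| = 661 Ω, ∠Z = −∠Y = -37.0°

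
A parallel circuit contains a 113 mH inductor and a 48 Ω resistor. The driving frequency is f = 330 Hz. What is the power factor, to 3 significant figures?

ω = 2πf = 2073 rad/s
X_L = ωL = 234 Ω
Parallel: admittances add. Y = 1/R + 1/(jωL)
Y = (0.0208 − j0.00427) S
|Y| = 0.0213 S → |Z| = 1/|Y| = 47.0 Ω, ∠Z = −∠Y = 11.6°
cos φ = cos(11.6°) = 0.980

0.980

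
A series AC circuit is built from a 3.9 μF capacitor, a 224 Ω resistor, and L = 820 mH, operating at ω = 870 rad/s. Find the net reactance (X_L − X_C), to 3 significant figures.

X_L = ωL = 713 Ω
X_C = 1/(ωC) = 295 Ω
X = 713 − 295 = 419 Ω

419 Ω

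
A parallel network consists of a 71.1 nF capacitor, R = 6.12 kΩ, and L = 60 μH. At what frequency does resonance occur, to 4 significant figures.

ω₀ = 1/√(LC) = 1/√(6e-05 × 7.11e-08) = 484200 rad/s
f₀ = ω₀/(2π) = 77.06 kHz

77.06 kHz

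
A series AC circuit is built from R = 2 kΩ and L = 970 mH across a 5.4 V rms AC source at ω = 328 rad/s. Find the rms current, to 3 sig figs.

2.67 mA

X_L = ωL = 318 Ω
Z = 2000 + j318 Ω
|Z| = √(2000² + 318²) = 2030 Ω
I = V/|Z| = 5.4/2030 = 2.67 mA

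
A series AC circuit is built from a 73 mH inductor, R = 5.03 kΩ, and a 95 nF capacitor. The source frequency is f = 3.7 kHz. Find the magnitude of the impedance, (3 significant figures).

5180 Ω

ω = 2πf = 23250 rad/s
X_L = ωL = 1700 Ω
X_C = 1/(ωC) = 453 Ω
Net reactance X = X_L − X_C = 1240 Ω
Z = 5030 + j1240 Ω
|Z| = √(5030² + 1240²) = 5180 Ω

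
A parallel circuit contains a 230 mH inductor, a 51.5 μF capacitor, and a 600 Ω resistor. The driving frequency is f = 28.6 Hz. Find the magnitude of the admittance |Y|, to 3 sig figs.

ω = 2πf = 179.7 rad/s
X_L = ωL = 41.3 Ω
X_C = 1/(ωC) = 108 Ω
Parallel: admittances add. Y = 1/R + 1/(jωL) + jωC
Y = (0.00167 − j0.0149) S
|Y| = 0.0150 S → |Z| = 1/|Y| = 66.5 Ω, ∠Z = −∠Y = 83.6°

15.0 mS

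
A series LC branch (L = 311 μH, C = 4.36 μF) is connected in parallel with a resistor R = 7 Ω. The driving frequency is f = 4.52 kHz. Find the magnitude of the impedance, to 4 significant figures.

ω = 2πf = 28400 rad/s
X_L = ωL = 8.832 Ω
X_C = 1/(ωC) = 8.076 Ω
Branch 1: Z₁ = R = 7.000 Ω
Branch 2 (series LC): Z₂ = j(X_L − X_C) = j0.7564 Ω
Parallel: Z = Z₁Z₂/(Z₁+Z₂), |Z| = 0.7520 Ω, ∠Z = 83.83°

0.7520 Ω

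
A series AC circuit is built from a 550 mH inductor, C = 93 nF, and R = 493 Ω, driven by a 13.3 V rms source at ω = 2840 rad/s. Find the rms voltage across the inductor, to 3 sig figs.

9.12 V

X_L = ωL = 1560 Ω
X_C = 1/(ωC) = 3790 Ω
Net reactance X = X_L − X_C = -2220 Ω
Z = 493 − j2220 Ω
|Z| = √(493² + 2220²) = 2280 Ω
I = V/|Z| = 5.84 mA
V_L = I·|Z_L| = 0.00584 × 1560 = 9.12 V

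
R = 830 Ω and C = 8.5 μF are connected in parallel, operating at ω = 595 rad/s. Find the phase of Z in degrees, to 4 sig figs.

-76.60°

X_C = 1/(ωC) = 197.7 Ω
Parallel: admittances add. Y = 1/R + jωC
Y = (0.001205 + j0.005058) S
|Y| = 0.005199 S → |Z| = 1/|Y| = 192.3 Ω, ∠Z = −∠Y = -76.60°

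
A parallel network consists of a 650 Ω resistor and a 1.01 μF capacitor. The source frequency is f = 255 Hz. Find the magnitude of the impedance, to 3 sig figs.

448 Ω

ω = 2πf = 1602 rad/s
X_C = 1/(ωC) = 618 Ω
Parallel: admittances add. Y = 1/R + jωC
Y = (0.00154 + j0.00162) S
|Y| = 0.00223 S → |Z| = 1/|Y| = 448 Ω, ∠Z = −∠Y = -46.4°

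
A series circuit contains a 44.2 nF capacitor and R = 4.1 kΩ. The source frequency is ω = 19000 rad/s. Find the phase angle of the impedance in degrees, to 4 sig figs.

X_C = 1/(ωC) = 1191 Ω
Z = 4100 − j1191 Ω
|Z| = √(4100² + 1191²) = 4269 Ω
∠Z = arctan(-1191/4100) = -16.19°

-16.19°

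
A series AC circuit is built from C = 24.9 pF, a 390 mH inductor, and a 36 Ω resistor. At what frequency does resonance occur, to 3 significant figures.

51.1 kHz

ω₀ = 1/√(LC) = 1/√(0.39 × 2.49e-11) = 320900 rad/s
f₀ = ω₀/(2π) = 51.1 kHz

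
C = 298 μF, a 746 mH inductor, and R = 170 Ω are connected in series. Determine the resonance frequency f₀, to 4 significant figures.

10.67 Hz

ω₀ = 1/√(LC) = 1/√(0.746 × 0.000298) = 67.07 rad/s
f₀ = ω₀/(2π) = 10.67 Hz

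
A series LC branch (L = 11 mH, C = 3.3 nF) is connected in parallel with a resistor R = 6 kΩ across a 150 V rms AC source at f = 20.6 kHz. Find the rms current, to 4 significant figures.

165.4 mA

ω = 2πf = 129400 rad/s
X_L = ωL = 1424 Ω
X_C = 1/(ωC) = 2341 Ω
Branch 1: Z₁ = R = 6000 Ω
Branch 2 (series LC): Z₂ = j(X_L − X_C) = −j917.4 Ω
Parallel: Z = Z₁Z₂/(Z₁+Z₂), |Z| = 906.9 Ω, ∠Z = -81.31°
I = V/|Z| = 150/906.9 = 165.4 mA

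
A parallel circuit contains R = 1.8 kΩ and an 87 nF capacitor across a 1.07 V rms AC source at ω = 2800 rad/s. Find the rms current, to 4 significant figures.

X_C = 1/(ωC) = 4105 Ω
Parallel: admittances add. Y = 1/R + jωC
Y = (0.0005556 + j0.0002436) S
|Y| = 0.0006066 S → |Z| = 1/|Y| = 1648 Ω, ∠Z = −∠Y = -23.68°
I = V/|Z| = 1.07/1648 = 649.1 μA

649.1 μA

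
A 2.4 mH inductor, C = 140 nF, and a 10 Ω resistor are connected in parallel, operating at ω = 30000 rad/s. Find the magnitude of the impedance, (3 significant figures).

9.95 Ω

X_L = ωL = 72.0 Ω
X_C = 1/(ωC) = 238 Ω
Parallel: admittances add. Y = 1/R + 1/(jωL) + jωC
Y = (0.100 − j0.00969) S
|Y| = 0.100 S → |Z| = 1/|Y| = 9.95 Ω, ∠Z = −∠Y = 5.53°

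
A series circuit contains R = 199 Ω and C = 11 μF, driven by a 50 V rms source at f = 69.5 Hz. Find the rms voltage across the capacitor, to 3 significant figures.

ω = 2πf = 436.7 rad/s
X_C = 1/(ωC) = 208 Ω
Z = 199 − j208 Ω
|Z| = √(199² + 208²) = 288 Ω
I = V/|Z| = 174 mA
V_C = I·|Z_C| = 0.174 × 208 = 36.1 V

36.1 V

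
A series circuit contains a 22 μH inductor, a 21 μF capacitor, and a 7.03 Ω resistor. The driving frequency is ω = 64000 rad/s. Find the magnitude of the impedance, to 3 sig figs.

7.06 Ω

X_L = ωL = 1.41 Ω
X_C = 1/(ωC) = 0.744 Ω
Net reactance X = X_L − X_C = 0.664 Ω
Z = 7.03 + j0.664 Ω
|Z| = √(7.03² + 0.664²) = 7.06 Ω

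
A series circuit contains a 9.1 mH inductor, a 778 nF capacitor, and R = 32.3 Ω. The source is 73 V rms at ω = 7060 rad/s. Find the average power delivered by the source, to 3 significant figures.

11.5 W

X_L = ωL = 64.2 Ω
X_C = 1/(ωC) = 182 Ω
Net reactance X = X_L − X_C = -118 Ω
Z = 32.3 − j118 Ω
|Z| = √(32.3² + 118²) = 122 Ω
∠Z = arctan(-118/32.3) = -74.7°
I = V/|Z| = 598 mA
P = VI cos φ = 73 × 0.598 × cos(-74.7°) = 11.5 W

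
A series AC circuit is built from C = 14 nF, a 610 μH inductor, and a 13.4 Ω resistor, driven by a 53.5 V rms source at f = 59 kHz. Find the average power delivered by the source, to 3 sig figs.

29.5 W

ω = 2πf = 370700 rad/s
X_L = ωL = 226 Ω
X_C = 1/(ωC) = 193 Ω
Net reactance X = X_L − X_C = 33.5 Ω
Z = 13.4 + j33.5 Ω
|Z| = √(13.4² + 33.5²) = 36.0 Ω
∠Z = arctan(33.5/13.4) = 68.2°
I = V/|Z| = 1.48 A
P = VI cos φ = 53.5 × 1.48 × cos(68.2°) = 29.5 W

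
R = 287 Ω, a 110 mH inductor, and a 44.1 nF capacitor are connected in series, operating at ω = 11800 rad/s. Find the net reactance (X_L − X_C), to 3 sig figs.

X_L = ωL = 1300 Ω
X_C = 1/(ωC) = 1920 Ω
X = 1300 − 1920 = -624 Ω

-624 Ω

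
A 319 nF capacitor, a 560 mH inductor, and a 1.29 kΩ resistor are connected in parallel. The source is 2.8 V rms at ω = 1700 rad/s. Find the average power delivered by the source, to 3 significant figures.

X_L = ωL = 952 Ω
X_C = 1/(ωC) = 1840 Ω
Parallel: admittances add. Y = 1/R + 1/(jωL) + jωC
Y = (0.000775 − j0.000508) S
|Y| = 0.000927 S → |Z| = 1/|Y| = 1080 Ω, ∠Z = −∠Y = 33.2°
I = V/|Z| = 2.60 mA
P = VI cos φ = 2.8 × 0.00260 × cos(33.2°) = 6.08 mW

6.08 mW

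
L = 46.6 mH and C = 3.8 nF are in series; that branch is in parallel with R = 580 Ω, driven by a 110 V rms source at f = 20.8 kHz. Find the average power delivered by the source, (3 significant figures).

20.9 W

ω = 2πf = 130700 rad/s
X_L = ωL = 6090 Ω
X_C = 1/(ωC) = 2010 Ω
Branch 1: Z₁ = R = 580 Ω
Branch 2 (series LC): Z₂ = j(X_L − X_C) = j4080 Ω
Parallel: Z = Z₁Z₂/(Z₁+Z₂), |Z| = 574 Ω, ∠Z = 8.10°
I = V/|Z| = 192 mA
P = VI cos φ = 110 × 0.192 × cos(8.10°) = 20.9 W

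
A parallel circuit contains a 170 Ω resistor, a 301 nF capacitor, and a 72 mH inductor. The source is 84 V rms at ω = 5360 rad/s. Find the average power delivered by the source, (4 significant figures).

X_L = ωL = 385.9 Ω
X_C = 1/(ωC) = 619.8 Ω
Parallel: admittances add. Y = 1/R + 1/(jωL) + jωC
Y = (0.005882 − j0.0009779) S
|Y| = 0.005963 S → |Z| = 1/|Y| = 167.7 Ω, ∠Z = −∠Y = 9.438°
I = V/|Z| = 500.9 mA
P = VI cos φ = 84 × 0.5009 × cos(9.438°) = 41.51 W

41.51 W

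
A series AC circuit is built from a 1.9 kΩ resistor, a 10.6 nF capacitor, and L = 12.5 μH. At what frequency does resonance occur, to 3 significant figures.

ω₀ = 1/√(LC) = 1/√(1.25e-05 × 1.06e-08) = 2.747e+06 rad/s
f₀ = ω₀/(2π) = 437 kHz

437 kHz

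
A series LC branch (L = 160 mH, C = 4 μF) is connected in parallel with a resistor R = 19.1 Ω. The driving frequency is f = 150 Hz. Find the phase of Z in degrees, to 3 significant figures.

-9.47°

ω = 2πf = 942.5 rad/s
X_L = ωL = 151 Ω
X_C = 1/(ωC) = 265 Ω
Branch 1: Z₁ = R = 19.1 Ω
Branch 2 (series LC): Z₂ = j(X_L − X_C) = −j114 Ω
Parallel: Z = Z₁Z₂/(Z₁+Z₂), |Z| = 18.8 Ω, ∠Z = -9.47°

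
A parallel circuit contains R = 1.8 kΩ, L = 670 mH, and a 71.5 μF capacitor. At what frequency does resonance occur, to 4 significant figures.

ω₀ = 1/√(LC) = 1/√(0.67 × 7.15e-05) = 144.5 rad/s
f₀ = ω₀/(2π) = 22.99 Hz

22.99 Hz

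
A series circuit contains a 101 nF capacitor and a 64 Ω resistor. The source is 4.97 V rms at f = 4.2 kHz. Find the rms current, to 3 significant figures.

ω = 2πf = 26390 rad/s
X_C = 1/(ωC) = 375 Ω
Z = 64.0 − j375 Ω
|Z| = √(64.0² + 375²) = 381 Ω
I = V/|Z| = 4.97/381 = 13.1 mA

13.1 mA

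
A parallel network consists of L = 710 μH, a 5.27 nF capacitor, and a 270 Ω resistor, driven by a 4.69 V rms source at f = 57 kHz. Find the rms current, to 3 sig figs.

ω = 2πf = 358100 rad/s
X_L = ωL = 254 Ω
X_C = 1/(ωC) = 530 Ω
Parallel: admittances add. Y = 1/R + 1/(jωL) + jωC
Y = (0.00370 − j0.00205) S
|Y| = 0.00423 S → |Z| = 1/|Y| = 236 Ω, ∠Z = −∠Y = 28.9°
I = V/|Z| = 4.69/236 = 19.8 mA

19.8 mA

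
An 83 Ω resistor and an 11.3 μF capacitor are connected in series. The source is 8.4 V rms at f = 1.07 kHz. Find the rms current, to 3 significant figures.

ω = 2πf = 6723 rad/s
X_C = 1/(ωC) = 13.2 Ω
Z = 83.0 − j13.2 Ω
|Z| = √(83.0² + 13.2²) = 84.0 Ω
I = V/|Z| = 8.4/84.0 = 100 mA

100 mA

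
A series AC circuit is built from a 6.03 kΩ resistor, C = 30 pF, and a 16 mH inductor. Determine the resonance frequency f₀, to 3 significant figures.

230 kHz

ω₀ = 1/√(LC) = 1/√(0.016 × 3e-11) = 1.443e+06 rad/s
f₀ = ω₀/(2π) = 230 kHz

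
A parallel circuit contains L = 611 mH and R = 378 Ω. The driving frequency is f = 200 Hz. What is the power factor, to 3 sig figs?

0.897

ω = 2πf = 1257 rad/s
X_L = ωL = 768 Ω
Parallel: admittances add. Y = 1/R + 1/(jωL)
Y = (0.00265 − j0.00130) S
|Y| = 0.00295 S → |Z| = 1/|Y| = 339 Ω, ∠Z = −∠Y = 26.2°
cos φ = cos(26.2°) = 0.897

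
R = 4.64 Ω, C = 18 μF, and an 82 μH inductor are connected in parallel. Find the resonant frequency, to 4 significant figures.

ω₀ = 1/√(LC) = 1/√(8.2e-05 × 1.8e-05) = 26030 rad/s
f₀ = ω₀/(2π) = 4.143 kHz

4.143 kHz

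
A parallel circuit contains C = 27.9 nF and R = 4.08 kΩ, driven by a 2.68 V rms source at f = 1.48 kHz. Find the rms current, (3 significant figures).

957 μA

ω = 2πf = 9299 rad/s
X_C = 1/(ωC) = 3850 Ω
Parallel: admittances add. Y = 1/R + jωC
Y = (0.000245 + j0.000259) S
|Y| = 0.000357 S → |Z| = 1/|Y| = 2800 Ω, ∠Z = −∠Y = -46.6°
I = V/|Z| = 2.68/2800 = 957 μA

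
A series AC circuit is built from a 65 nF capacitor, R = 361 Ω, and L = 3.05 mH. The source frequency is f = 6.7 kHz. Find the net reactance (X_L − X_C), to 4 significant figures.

-237.1 Ω

ω = 2πf = 42100 rad/s
X_L = ωL = 128.4 Ω
X_C = 1/(ωC) = 365.5 Ω
X = 128.4 − 365.5 = -237.1 Ω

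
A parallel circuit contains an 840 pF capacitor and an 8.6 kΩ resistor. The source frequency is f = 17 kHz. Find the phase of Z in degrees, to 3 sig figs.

ω = 2πf = 106800 rad/s
X_C = 1/(ωC) = 11100 Ω
Parallel: admittances add. Y = 1/R + jωC
Y = (0.000116 + j8.97e-05) S
|Y| = 0.000147 S → |Z| = 1/|Y| = 6810 Ω, ∠Z = −∠Y = -37.7°

-37.7°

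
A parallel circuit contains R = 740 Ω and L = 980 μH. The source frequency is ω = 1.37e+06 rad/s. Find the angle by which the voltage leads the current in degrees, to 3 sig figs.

28.9°

X_L = ωL = 1340 Ω
Parallel: admittances add. Y = 1/R + 1/(jωL)
Y = (0.00135 − j0.000745) S
|Y| = 0.00154 S → |Z| = 1/|Y| = 648 Ω, ∠Z = −∠Y = 28.9°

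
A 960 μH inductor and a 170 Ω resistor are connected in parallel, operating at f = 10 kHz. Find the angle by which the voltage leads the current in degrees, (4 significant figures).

ω = 2πf = 62830 rad/s
X_L = ωL = 60.32 Ω
Parallel: admittances add. Y = 1/R + 1/(jωL)
Y = (0.005882 − j0.01658) S
|Y| = 0.01759 S → |Z| = 1/|Y| = 56.85 Ω, ∠Z = −∠Y = 70.46°

70.46°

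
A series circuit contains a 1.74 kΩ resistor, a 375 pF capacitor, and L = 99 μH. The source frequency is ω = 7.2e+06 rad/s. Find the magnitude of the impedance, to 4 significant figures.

X_L = ωL = 712.8 Ω
X_C = 1/(ωC) = 370.4 Ω
Net reactance X = X_L − X_C = 342.4 Ω
Z = 1740 + j342.4 Ω
|Z| = √(1740² + 342.4²) = 1773 Ω

1773 Ω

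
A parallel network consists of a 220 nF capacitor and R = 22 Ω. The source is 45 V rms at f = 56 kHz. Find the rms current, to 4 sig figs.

ω = 2πf = 351900 rad/s
X_C = 1/(ωC) = 12.92 Ω
Parallel: admittances add. Y = 1/R + jωC
Y = (0.04545 + j0.07741) S
|Y| = 0.08977 S → |Z| = 1/|Y| = 11.14 Ω, ∠Z = −∠Y = -59.58°
I = V/|Z| = 45/11.14 = 4.040 A

4.040 A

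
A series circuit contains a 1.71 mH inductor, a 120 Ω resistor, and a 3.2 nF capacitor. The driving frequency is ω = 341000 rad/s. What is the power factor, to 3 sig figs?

X_L = ωL = 583 Ω
X_C = 1/(ωC) = 916 Ω
Net reactance X = X_L − X_C = -333 Ω
Z = 120 − j333 Ω
|Z| = √(120² + 333²) = 354 Ω
∠Z = arctan(-333/120) = -70.2°
cos φ = cos(-70.2°) = 0.339

0.339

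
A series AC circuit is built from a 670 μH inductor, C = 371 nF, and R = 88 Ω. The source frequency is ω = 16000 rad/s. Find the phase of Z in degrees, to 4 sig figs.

-60.84°

X_L = ωL = 10.72 Ω
X_C = 1/(ωC) = 168.5 Ω
Net reactance X = X_L − X_C = -157.7 Ω
Z = 88.00 − j157.7 Ω
|Z| = √(88.00² + 157.7²) = 180.6 Ω
∠Z = arctan(-157.7/88.00) = -60.84°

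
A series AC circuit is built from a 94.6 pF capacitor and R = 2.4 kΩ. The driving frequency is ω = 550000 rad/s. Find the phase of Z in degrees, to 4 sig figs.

X_C = 1/(ωC) = 19220 Ω
Z = 2400 − j19220 Ω
|Z| = √(2400² + 19220²) = 19370 Ω
∠Z = arctan(-19220/2400) = -82.88°

-82.88°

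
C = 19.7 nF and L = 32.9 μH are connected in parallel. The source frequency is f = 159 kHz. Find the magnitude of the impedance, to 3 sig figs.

ω = 2πf = 999000 rad/s
X_L = ωL = 32.9 Ω
X_C = 1/(ωC) = 50.8 Ω
Parallel: admittances add. Y = 1/(jωL) + jωC
Y = (0 − j0.0107) S
|Y| = 0.0107 S → |Z| = 1/|Y| = 93.1 Ω, ∠Z = −∠Y = 90.0°

93.1 Ω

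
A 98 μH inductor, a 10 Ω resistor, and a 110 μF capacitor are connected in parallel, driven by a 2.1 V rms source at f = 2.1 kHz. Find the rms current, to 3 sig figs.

ω = 2πf = 13190 rad/s
X_L = ωL = 1.29 Ω
X_C = 1/(ωC) = 0.689 Ω
Parallel: admittances add. Y = 1/R + 1/(jωL) + jωC
Y = (0.100 + j0.678) S
|Y| = 0.685 S → |Z| = 1/|Y| = 1.46 Ω, ∠Z = −∠Y = -81.6°
I = V/|Z| = 2.1/1.46 = 1.44 A

1.44 A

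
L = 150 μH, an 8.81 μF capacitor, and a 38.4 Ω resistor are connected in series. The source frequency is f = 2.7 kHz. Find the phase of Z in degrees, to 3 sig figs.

ω = 2πf = 16960 rad/s
X_L = ωL = 2.54 Ω
X_C = 1/(ωC) = 6.69 Ω
Net reactance X = X_L − X_C = -4.15 Ω
Z = 38.4 − j4.15 Ω
|Z| = √(38.4² + 4.15²) = 38.6 Ω
∠Z = arctan(-4.15/38.4) = -6.16°

-6.16°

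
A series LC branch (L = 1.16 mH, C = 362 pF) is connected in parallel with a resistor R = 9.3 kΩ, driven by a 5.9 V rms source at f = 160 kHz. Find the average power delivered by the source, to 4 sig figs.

ω = 2πf = 1.005e+06 rad/s
X_L = ωL = 1166 Ω
X_C = 1/(ωC) = 2748 Ω
Branch 1: Z₁ = R = 9300 Ω
Branch 2 (series LC): Z₂ = j(X_L − X_C) = −j1582 Ω
Parallel: Z = Z₁Z₂/(Z₁+Z₂), |Z| = 1559 Ω, ∠Z = -80.35°
I = V/|Z| = 3.784 mA
P = VI cos φ = 5.9 × 0.003784 × cos(-80.35°) = 3.743 mW

3.743 mW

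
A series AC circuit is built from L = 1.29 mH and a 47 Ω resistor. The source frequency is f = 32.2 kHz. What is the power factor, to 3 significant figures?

0.177

ω = 2πf = 202300 rad/s
X_L = ωL = 261 Ω
Z = 47.0 + j261 Ω
|Z| = √(47.0² + 261²) = 265 Ω
∠Z = arctan(261/47.0) = 79.8°
cos φ = cos(79.8°) = 0.177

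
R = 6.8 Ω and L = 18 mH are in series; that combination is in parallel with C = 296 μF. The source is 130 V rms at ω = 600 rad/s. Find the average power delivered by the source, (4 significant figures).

X_L = ωL = 10.80 Ω
X_C = 1/(ωC) = 5.631 Ω
Branch 1 (R+jX_L): Z₁ = 6.800 + j10.80 Ω, |Z₁| = 12.76 Ω
Branch 2 (−jX_C): Z₂ = −j5.631 Ω
Parallel: Z = Z₁Z₂/(Z₁+Z₂), |Z| = 8.413 Ω, ∠Z = -69.44°
I = V/|Z| = 15.45 A
P = VI cos φ = 130 × 15.45 × cos(-69.44°) = 705.6 W

705.6 W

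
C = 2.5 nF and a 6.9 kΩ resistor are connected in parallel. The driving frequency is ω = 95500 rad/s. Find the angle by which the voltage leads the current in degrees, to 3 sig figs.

-58.7°

X_C = 1/(ωC) = 4190 Ω
Parallel: admittances add. Y = 1/R + jωC
Y = (0.000145 + j0.000239) S
|Y| = 0.000279 S → |Z| = 1/|Y| = 3580 Ω, ∠Z = −∠Y = -58.7°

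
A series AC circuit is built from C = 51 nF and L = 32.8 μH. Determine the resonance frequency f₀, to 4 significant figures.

123.1 kHz

ω₀ = 1/√(LC) = 1/√(3.28e-05 × 5.1e-08) = 773200 rad/s
f₀ = ω₀/(2π) = 123.1 kHz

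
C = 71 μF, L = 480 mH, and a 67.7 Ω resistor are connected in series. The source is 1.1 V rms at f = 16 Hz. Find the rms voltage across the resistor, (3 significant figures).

0.653 V

ω = 2πf = 100.5 rad/s
X_L = ωL = 48.3 Ω
X_C = 1/(ωC) = 140 Ω
Net reactance X = X_L − X_C = -91.8 Ω
Z = 67.7 − j91.8 Ω
|Z| = √(67.7² + 91.8²) = 114 Ω
I = V/|Z| = 9.64 mA
V_R = I·|Z_R| = 0.00964 × 67.7 = 0.653 V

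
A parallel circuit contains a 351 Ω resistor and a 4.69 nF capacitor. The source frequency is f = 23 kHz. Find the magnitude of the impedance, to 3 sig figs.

341 Ω

ω = 2πf = 144500 rad/s
X_C = 1/(ωC) = 1480 Ω
Parallel: admittances add. Y = 1/R + jωC
Y = (0.00285 + j0.000678) S
|Y| = 0.00293 S → |Z| = 1/|Y| = 341 Ω, ∠Z = −∠Y = -13.4°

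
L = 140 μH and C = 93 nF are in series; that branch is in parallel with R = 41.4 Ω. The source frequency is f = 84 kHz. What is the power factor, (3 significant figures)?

ω = 2πf = 527800 rad/s
X_L = ωL = 73.9 Ω
X_C = 1/(ωC) = 20.4 Ω
Branch 1: Z₁ = R = 41.4 Ω
Branch 2 (series LC): Z₂ = j(X_L − X_C) = j53.5 Ω
Parallel: Z = Z₁Z₂/(Z₁+Z₂), |Z| = 32.7 Ω, ∠Z = 37.7°
cos φ = cos(37.7°) = 0.791

0.791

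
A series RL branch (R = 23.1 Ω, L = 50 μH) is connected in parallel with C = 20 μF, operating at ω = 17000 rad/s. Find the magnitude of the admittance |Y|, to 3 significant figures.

341 mS

X_L = ωL = 0.850 Ω
X_C = 1/(ωC) = 2.94 Ω
Branch 1 (R+jX_L): Z₁ = 23.1 + j0.850 Ω, |Z₁| = 23.1 Ω
Branch 2 (−jX_C): Z₂ = −j2.94 Ω
Parallel: Z = Z₁Z₂/(Z₁+Z₂), |Z| = 2.93 Ω, ∠Z = -82.7°
|Y| = 1/|Z| = 341 mS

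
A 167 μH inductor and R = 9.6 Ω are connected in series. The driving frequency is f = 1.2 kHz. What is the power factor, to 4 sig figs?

ω = 2πf = 7540 rad/s
X_L = ωL = 1.259 Ω
Z = 9.600 + j1.259 Ω
|Z| = √(9.600² + 1.259²) = 9.682 Ω
∠Z = arctan(1.259/9.600) = 7.472°
cos φ = cos(7.472°) = 0.9915

0.9915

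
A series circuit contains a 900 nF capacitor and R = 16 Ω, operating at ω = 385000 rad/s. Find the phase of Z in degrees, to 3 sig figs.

-10.2°

X_C = 1/(ωC) = 2.89 Ω
Z = 16.0 − j2.89 Ω
|Z| = √(16.0² + 2.89²) = 16.3 Ω
∠Z = arctan(-2.89/16.0) = -10.2°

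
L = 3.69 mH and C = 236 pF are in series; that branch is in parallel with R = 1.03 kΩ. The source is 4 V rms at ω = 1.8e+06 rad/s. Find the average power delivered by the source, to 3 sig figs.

X_L = ωL = 6640 Ω
X_C = 1/(ωC) = 2350 Ω
Branch 1: Z₁ = R = 1030 Ω
Branch 2 (series LC): Z₂ = j(X_L − X_C) = j4290 Ω
Parallel: Z = Z₁Z₂/(Z₁+Z₂), |Z| = 1000 Ω, ∠Z = 13.5°
I = V/|Z| = 3.99 mA
P = VI cos φ = 4 × 0.00399 × cos(13.5°) = 15.5 mW

15.5 mW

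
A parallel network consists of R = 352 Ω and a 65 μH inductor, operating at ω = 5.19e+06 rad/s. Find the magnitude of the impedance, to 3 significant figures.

244 Ω

X_L = ωL = 337 Ω
Parallel: admittances add. Y = 1/R + 1/(jωL)
Y = (0.00284 − j0.00296) S
|Y| = 0.00411 S → |Z| = 1/|Y| = 244 Ω, ∠Z = −∠Y = 46.2°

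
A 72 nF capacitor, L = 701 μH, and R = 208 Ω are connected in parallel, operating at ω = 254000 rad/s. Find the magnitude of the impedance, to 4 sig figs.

X_L = ωL = 178.1 Ω
X_C = 1/(ωC) = 54.68 Ω
Parallel: admittances add. Y = 1/R + 1/(jωL) + jωC
Y = (0.004808 + j0.01267) S
|Y| = 0.01355 S → |Z| = 1/|Y| = 73.78 Ω, ∠Z = −∠Y = -69.22°

73.78 Ω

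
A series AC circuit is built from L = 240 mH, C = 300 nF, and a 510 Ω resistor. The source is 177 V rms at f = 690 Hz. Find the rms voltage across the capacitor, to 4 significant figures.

ω = 2πf = 4335 rad/s
X_L = ωL = 1040 Ω
X_C = 1/(ωC) = 768.9 Ω
Net reactance X = X_L − X_C = 271.6 Ω
Z = 510.0 + j271.6 Ω
|Z| = √(510.0² + 271.6²) = 577.8 Ω
I = V/|Z| = 306.3 mA
V_C = I·|Z_C| = 0.3063 × 768.9 = 235.5 V

235.5 V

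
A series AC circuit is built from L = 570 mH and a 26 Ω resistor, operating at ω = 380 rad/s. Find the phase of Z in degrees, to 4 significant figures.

83.16°

X_L = ωL = 216.6 Ω
Z = 26.00 + j216.6 Ω
|Z| = √(26.00² + 216.6²) = 218.2 Ω
∠Z = arctan(216.6/26.00) = 83.16°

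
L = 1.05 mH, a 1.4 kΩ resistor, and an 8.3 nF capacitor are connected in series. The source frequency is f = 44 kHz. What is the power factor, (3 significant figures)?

0.995

ω = 2πf = 276500 rad/s
X_L = ωL = 290 Ω
X_C = 1/(ωC) = 436 Ω
Net reactance X = X_L − X_C = -146 Ω
Z = 1400 − j146 Ω
|Z| = √(1400² + 146²) = 1410 Ω
∠Z = arctan(-146/1400) = -5.93°
cos φ = cos(-5.93°) = 0.995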